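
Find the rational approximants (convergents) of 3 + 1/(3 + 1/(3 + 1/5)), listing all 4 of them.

3/1, 10/3, 33/10, 175/53

Using the convergent recurrence p_i = a_i*p_{i-1} + p_{i-2}, q_i = a_i*q_{i-1} + q_{i-2} with p_{-2}=0, p_{-1}=1, q_{-2}=1, q_{-1}=0:
  i=0: a_0=3, p_0 = 3*1 + 0 = 3, q_0 = 3*0 + 1 = 1.
  i=1: a_1=3, p_1 = 3*3 + 1 = 10, q_1 = 3*1 + 0 = 3.
  i=2: a_2=3, p_2 = 3*10 + 3 = 33, q_2 = 3*3 + 1 = 10.
  i=3: a_3=5, p_3 = 5*33 + 10 = 175, q_3 = 5*10 + 3 = 53.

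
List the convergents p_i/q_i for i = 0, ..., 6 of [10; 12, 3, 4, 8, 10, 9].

10/1, 121/12, 373/37, 1613/160, 13277/1317, 134383/13330, 1222724/121287

Using the convergent recurrence p_i = a_i*p_{i-1} + p_{i-2}, q_i = a_i*q_{i-1} + q_{i-2} with p_{-2}=0, p_{-1}=1, q_{-2}=1, q_{-1}=0:
  i=0: a_0=10, p_0 = 10*1 + 0 = 10, q_0 = 10*0 + 1 = 1.
  i=1: a_1=12, p_1 = 12*10 + 1 = 121, q_1 = 12*1 + 0 = 12.
  i=2: a_2=3, p_2 = 3*121 + 10 = 373, q_2 = 3*12 + 1 = 37.
  i=3: a_3=4, p_3 = 4*373 + 121 = 1613, q_3 = 4*37 + 12 = 160.
  i=4: a_4=8, p_4 = 8*1613 + 373 = 13277, q_4 = 8*160 + 37 = 1317.
  i=5: a_5=10, p_5 = 10*13277 + 1613 = 134383, q_5 = 10*1317 + 160 = 13330.
  i=6: a_6=9, p_6 = 9*134383 + 13277 = 1222724, q_6 = 9*13330 + 1317 = 121287.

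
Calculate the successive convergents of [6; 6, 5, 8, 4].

6/1, 37/6, 191/31, 1565/254, 6451/1047

Using the convergent recurrence p_i = a_i*p_{i-1} + p_{i-2}, q_i = a_i*q_{i-1} + q_{i-2} with p_{-2}=0, p_{-1}=1, q_{-2}=1, q_{-1}=0:
  i=0: a_0=6, p_0 = 6*1 + 0 = 6, q_0 = 6*0 + 1 = 1.
  i=1: a_1=6, p_1 = 6*6 + 1 = 37, q_1 = 6*1 + 0 = 6.
  i=2: a_2=5, p_2 = 5*37 + 6 = 191, q_2 = 5*6 + 1 = 31.
  i=3: a_3=8, p_3 = 8*191 + 37 = 1565, q_3 = 8*31 + 6 = 254.
  i=4: a_4=4, p_4 = 4*1565 + 191 = 6451, q_4 = 4*254 + 31 = 1047.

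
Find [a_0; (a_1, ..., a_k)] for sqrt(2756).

[52; (2, 104)]

Write x_i = (sqrt(2756) + m_i)/d_i with (m_0, d_0) = (0, 1). a_0 = floor(sqrt(2756)) = 52, since 52^2 = 2704 <= 2756 < 2809 = 53^2.
Iterate m_{i+1} = d_i*a_i - m_i, d_{i+1} = (2756 - m_{i+1}^2)/d_i, a_{i+1} = floor((a_0 + m_{i+1})/d_{i+1}):
  m_1 = 1*52 - 0 = 52, d_1 = (2756 - 52^2)/1 = 52/1 = 52, a_1 = floor((52 + 52)/52) = 2.
  m_2 = 52*2 - 52 = 52, d_2 = (2756 - 52^2)/52 = 52/52 = 1, a_2 = floor((52 + 52)/1) = 104.
  m_3 = 1*104 - 52 = 52, d_3 = (2756 - 52^2)/1 = 52/1 = 52: (m_3, d_3) = (m_1, d_1) = (52, 52), so from here the quotients repeat a_1, a_2; the period length is 2.
Hence the expansion of sqrt(2756) is a_0 = 52 followed by the repeating block 2, 104 (period 2).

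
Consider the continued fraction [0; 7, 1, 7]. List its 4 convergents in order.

Using the convergent recurrence p_i = a_i*p_{i-1} + p_{i-2}, q_i = a_i*q_{i-1} + q_{i-2} with p_{-2}=0, p_{-1}=1, q_{-2}=1, q_{-1}=0:
  i=0: a_0=0, p_0 = 0*1 + 0 = 0, q_0 = 0*0 + 1 = 1.
  i=1: a_1=7, p_1 = 7*0 + 1 = 1, q_1 = 7*1 + 0 = 7.
  i=2: a_2=1, p_2 = 1*1 + 0 = 1, q_2 = 1*7 + 1 = 8.
  i=3: a_3=7, p_3 = 7*1 + 1 = 8, q_3 = 7*8 + 7 = 63.

0/1, 1/7, 1/8, 8/63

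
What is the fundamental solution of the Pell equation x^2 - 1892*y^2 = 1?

First expand sqrt(1892) as a continued fraction. With x_i = (sqrt(1892) + m_i)/d_i and (m_0, d_0) = (0, 1): a_0 = floor(sqrt(1892)) = 43, since 43^2 = 1849 <= 1892 < 1936 = 44^2.
Iterate m_{i+1} = d_i*a_i - m_i, d_{i+1} = (1892 - m_{i+1}^2)/d_i, a_{i+1} = floor((a_0 + m_{i+1})/d_{i+1}):
  m_1 = 1*43 - 0 = 43, d_1 = (1892 - 43^2)/1 = 43/1 = 43, a_1 = floor((43 + 43)/43) = 2.
  m_2 = 43*2 - 43 = 43, d_2 = (1892 - 43^2)/43 = 43/43 = 1, a_2 = floor((43 + 43)/1) = 86.
  m_3 = 1*86 - 43 = 43, d_3 = (1892 - 43^2)/1 = 43/1 = 43: (m_3, d_3) = (m_1, d_1) = (43, 43), so from here the quotients repeat a_1, a_2; the period length is 2.
So sqrt(1892) = [43; (2, 86)] with period length k = 2.
k is even, so the fundamental solution of x^2 - 1892y^2 = 1 is (p_{k-1}, q_{k-1}) = (p_1, q_1); compute convergents through index 1.
Convergents (p_i = a_i*p_{i-1} + p_{i-2}, q_i = a_i*q_{i-1} + q_{i-2} with p_{-2}=0, p_{-1}=1, q_{-2}=1, q_{-1}=0):
  i=0: a_0=43, p_0 = 43*1 + 0 = 43, q_0 = 43*0 + 1 = 1.
  i=1: a_1=2, p_1 = 2*43 + 1 = 87, q_1 = 2*1 + 0 = 2.
Check: 87^2 - 1892*2^2 = 7569 - 7568 = 1, so (x, y) = (87, 2) solves the equation, and by the theorem it is the least positive solution.

(x, y) = (87, 2)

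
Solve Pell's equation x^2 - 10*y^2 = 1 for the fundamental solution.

First expand sqrt(10) as a continued fraction. With x_i = (sqrt(10) + m_i)/d_i and (m_0, d_0) = (0, 1): a_0 = floor(sqrt(10)) = 3, since 3^2 = 9 <= 10 < 16 = 4^2.
Iterate m_{i+1} = d_i*a_i - m_i, d_{i+1} = (10 - m_{i+1}^2)/d_i, a_{i+1} = floor((a_0 + m_{i+1})/d_{i+1}):
  m_1 = 1*3 - 0 = 3, d_1 = (10 - 3^2)/1 = 1/1 = 1, a_1 = floor((3 + 3)/1) = 6.
  m_2 = 1*6 - 3 = 3, d_2 = (10 - 3^2)/1 = 1/1 = 1: (m_2, d_2) = (m_1, d_1) = (3, 1), so from here the quotient a_1 repeats; the period length is 1.
So sqrt(10) = [3; (6)] with period length k = 1.
k is odd, so (p_{k-1}, q_{k-1}) only solves x^2 - 10y^2 = -1 and the fundamental solution of x^2 - 10y^2 = 1 is (p_{2k-1}, q_{2k-1}) = (p_1, q_1); compute convergents through index 1, running through the period twice.
Convergents (p_i = a_i*p_{i-1} + p_{i-2}, q_i = a_i*q_{i-1} + q_{i-2} with p_{-2}=0, p_{-1}=1, q_{-2}=1, q_{-1}=0):
  i=0: a_0=3, p_0 = 3*1 + 0 = 3, q_0 = 3*0 + 1 = 1.
  i=1: a_1=6, p_1 = 6*3 + 1 = 19, q_1 = 6*1 + 0 = 6.
Indeed p_0^2 - 10*q_0^2 = 9 - 10 = -1, not +1.
Check: 19^2 - 10*6^2 = 361 - 360 = 1, so (x, y) = (19, 6) solves the equation, and by the theorem it is the least positive solution.

(x, y) = (19, 6)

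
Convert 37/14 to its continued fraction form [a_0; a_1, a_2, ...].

[2; 1, 1, 1, 4]

Run the Euclidean algorithm on 37 and 14; the successive quotients are the partial quotients a_0, a_1, ... (each step inverts the fractional part left over by the previous one):
  37 = 2*14 + 9, so a_0 = 2.
  14 = 1*9 + 5, so a_1 = 1.
  9 = 1*5 + 4, so a_2 = 1.
  5 = 1*4 + 1, so a_3 = 1.
  4 = 4*1 + 0, so a_4 = 4.
The remainder reaches 0 after 5 divisions, so the expansion has 5 partial quotients, read off in order.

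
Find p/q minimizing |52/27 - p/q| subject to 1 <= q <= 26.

Expand x = 52/27 as a continued fraction with the Euclidean algorithm:
  52 = 1*27 + 25, so a_0 = 1.
  27 = 1*25 + 2, so a_1 = 1.
  25 = 12*2 + 1, so a_2 = 12.
  2 = 2*1 + 0, so a_3 = 2.
so x = [1; 1, 12, 2].
Convergents (p_i = a_i*p_{i-1} + p_{i-2}, q_i = a_i*q_{i-1} + q_{i-2} with p_{-2}=0, p_{-1}=1, q_{-2}=1, q_{-1}=0), until the denominator exceeds 26:
  i=0: a_0=1, p_0 = 1*1 + 0 = 1, q_0 = 1*0 + 1 = 1.
  i=1: a_1=1, p_1 = 1*1 + 1 = 2, q_1 = 1*1 + 0 = 1.
  i=2: a_2=12, p_2 = 12*2 + 1 = 25, q_2 = 12*1 + 1 = 13.
  i=3: a_3=2, p_3 = 2*25 + 2 = 52, q_3 = 2*13 + 1 = 27.
q_3 = 27 > 26, so the last convergent with denominator <= 26 is p_2/q_2 = 25/13.
The closest fraction with denominator <= 26 is either p_2/q_2 or the intermediate fraction (k*p_2 + p_1)/(k*q_2 + q_1) with the largest k >= 1 whose denominator stays <= 26; these approach x as k grows, and every other convergent or intermediate fraction in range is farther away.
Largest k: floor((26 - q_1)/q_2) = floor((26 - 1)/13) = 1.
That gives (1*25 + 2)/(1*13 + 1) = 27/14.
Compare the errors: |x - 25/13| = |52*13 - 25*27|/(27*13) = 1/351, and |x - 27/14| = |52*14 - 27*27|/(27*14) = 1/378.
Cross-multiplying, 1*351 = 351 < 378 = 1*378, so 1/378 is smaller: the intermediate fraction 27/14 is closer to x than 25/13.

27/14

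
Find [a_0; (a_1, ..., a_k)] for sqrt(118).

Write x_i = (sqrt(118) + m_i)/d_i with (m_0, d_0) = (0, 1). a_0 = floor(sqrt(118)) = 10, since 10^2 = 100 <= 118 < 121 = 11^2.
Iterate m_{i+1} = d_i*a_i - m_i, d_{i+1} = (118 - m_{i+1}^2)/d_i, a_{i+1} = floor((a_0 + m_{i+1})/d_{i+1}):
  m_1 = 1*10 - 0 = 10, d_1 = (118 - 10^2)/1 = 18/1 = 18, a_1 = floor((10 + 10)/18) = 1.
  m_2 = 18*1 - 10 = 8, d_2 = (118 - 8^2)/18 = 54/18 = 3, a_2 = floor((10 + 8)/3) = 6.
  m_3 = 3*6 - 8 = 10, d_3 = (118 - 10^2)/3 = 18/3 = 6, a_3 = floor((10 + 10)/6) = 3.
  m_4 = 6*3 - 10 = 8, d_4 = (118 - 8^2)/6 = 54/6 = 9, a_4 = floor((10 + 8)/9) = 2.
  m_5 = 9*2 - 8 = 10, d_5 = (118 - 10^2)/9 = 18/9 = 2, a_5 = floor((10 + 10)/2) = 10.
  m_6 = 2*10 - 10 = 10, d_6 = (118 - 10^2)/2 = 18/2 = 9, a_6 = floor((10 + 10)/9) = 2.
  m_7 = 9*2 - 10 = 8, d_7 = (118 - 8^2)/9 = 54/9 = 6, a_7 = floor((10 + 8)/6) = 3.
  m_8 = 6*3 - 8 = 10, d_8 = (118 - 10^2)/6 = 18/6 = 3, a_8 = floor((10 + 10)/3) = 6.
  m_9 = 3*6 - 10 = 8, d_9 = (118 - 8^2)/3 = 54/3 = 18, a_9 = floor((10 + 8)/18) = 1.
  m_10 = 18*1 - 8 = 10, d_10 = (118 - 10^2)/18 = 18/18 = 1, a_10 = floor((10 + 10)/1) = 20.
  m_11 = 1*20 - 10 = 10, d_11 = (118 - 10^2)/1 = 18/1 = 18: (m_11, d_11) = (m_1, d_1) = (10, 18), so from here the quotients repeat a_1, ..., a_10; the period length is 10.
Hence the expansion of sqrt(118) is a_0 = 10 followed by the repeating block 1, 6, 3, 2, 10, 2, 3, 6, 1, 20 (period 10).

[10; (1, 6, 3, 2, 10, 2, 3, 6, 1, 20)]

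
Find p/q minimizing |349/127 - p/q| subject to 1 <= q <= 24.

Expand x = 349/127 as a continued fraction with the Euclidean algorithm:
  349 = 2*127 + 95, so a_0 = 2.
  127 = 1*95 + 32, so a_1 = 1.
  95 = 2*32 + 31, so a_2 = 2.
  32 = 1*31 + 1, so a_3 = 1.
  31 = 31*1 + 0, so a_4 = 31.
so x = [2; 1, 2, 1, 31].
Convergents (p_i = a_i*p_{i-1} + p_{i-2}, q_i = a_i*q_{i-1} + q_{i-2} with p_{-2}=0, p_{-1}=1, q_{-2}=1, q_{-1}=0), until the denominator exceeds 24:
  i=0: a_0=2, p_0 = 2*1 + 0 = 2, q_0 = 2*0 + 1 = 1.
  i=1: a_1=1, p_1 = 1*2 + 1 = 3, q_1 = 1*1 + 0 = 1.
  i=2: a_2=2, p_2 = 2*3 + 2 = 8, q_2 = 2*1 + 1 = 3.
  i=3: a_3=1, p_3 = 1*8 + 3 = 11, q_3 = 1*3 + 1 = 4.
  i=4: a_4=31, p_4 = 31*11 + 8 = 349, q_4 = 31*4 + 3 = 127.
q_4 = 127 > 24, so the last convergent with denominator <= 24 is p_3/q_3 = 11/4.
The closest fraction with denominator <= 24 is either p_3/q_3 or the intermediate fraction (k*p_3 + p_2)/(k*q_3 + q_2) with the largest k >= 1 whose denominator stays <= 24; these approach x as k grows, and every other convergent or intermediate fraction in range is farther away.
Largest k: floor((24 - q_2)/q_3) = floor((24 - 3)/4) = 5.
That gives (5*11 + 8)/(5*4 + 3) = 63/23.
Compare the errors: |x - 11/4| = |349*4 - 11*127|/(127*4) = 1/508, and |x - 63/23| = |349*23 - 63*127|/(127*23) = 26/2921.
Cross-multiplying, 1*2921 = 2921 < 13208 = 26*508, so 1/508 is smaller: the convergent 11/4 is closer to x than 63/23.

11/4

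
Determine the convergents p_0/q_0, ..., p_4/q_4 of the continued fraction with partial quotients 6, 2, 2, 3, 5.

6/1, 13/2, 32/5, 109/17, 577/90

Using the convergent recurrence p_i = a_i*p_{i-1} + p_{i-2}, q_i = a_i*q_{i-1} + q_{i-2} with p_{-2}=0, p_{-1}=1, q_{-2}=1, q_{-1}=0:
  i=0: a_0=6, p_0 = 6*1 + 0 = 6, q_0 = 6*0 + 1 = 1.
  i=1: a_1=2, p_1 = 2*6 + 1 = 13, q_1 = 2*1 + 0 = 2.
  i=2: a_2=2, p_2 = 2*13 + 6 = 32, q_2 = 2*2 + 1 = 5.
  i=3: a_3=3, p_3 = 3*32 + 13 = 109, q_3 = 3*5 + 2 = 17.
  i=4: a_4=5, p_4 = 5*109 + 32 = 577, q_4 = 5*17 + 5 = 90.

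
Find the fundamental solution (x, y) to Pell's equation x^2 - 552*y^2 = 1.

(x, y) = (47, 2)

First expand sqrt(552) as a continued fraction. With x_i = (sqrt(552) + m_i)/d_i and (m_0, d_0) = (0, 1): a_0 = floor(sqrt(552)) = 23, since 23^2 = 529 <= 552 < 576 = 24^2.
Iterate m_{i+1} = d_i*a_i - m_i, d_{i+1} = (552 - m_{i+1}^2)/d_i, a_{i+1} = floor((a_0 + m_{i+1})/d_{i+1}):
  m_1 = 1*23 - 0 = 23, d_1 = (552 - 23^2)/1 = 23/1 = 23, a_1 = floor((23 + 23)/23) = 2.
  m_2 = 23*2 - 23 = 23, d_2 = (552 - 23^2)/23 = 23/23 = 1, a_2 = floor((23 + 23)/1) = 46.
  m_3 = 1*46 - 23 = 23, d_3 = (552 - 23^2)/1 = 23/1 = 23: (m_3, d_3) = (m_1, d_1) = (23, 23), so from here the quotients repeat a_1, a_2; the period length is 2.
So sqrt(552) = [23; (2, 46)] with period length k = 2.
k is even, so the fundamental solution of x^2 - 552y^2 = 1 is (p_{k-1}, q_{k-1}) = (p_1, q_1); compute convergents through index 1.
Convergents (p_i = a_i*p_{i-1} + p_{i-2}, q_i = a_i*q_{i-1} + q_{i-2} with p_{-2}=0, p_{-1}=1, q_{-2}=1, q_{-1}=0):
  i=0: a_0=23, p_0 = 23*1 + 0 = 23, q_0 = 23*0 + 1 = 1.
  i=1: a_1=2, p_1 = 2*23 + 1 = 47, q_1 = 2*1 + 0 = 2.
Check: 47^2 - 552*2^2 = 2209 - 2208 = 1, so (x, y) = (47, 2) solves the equation, and by the theorem it is the least positive solution.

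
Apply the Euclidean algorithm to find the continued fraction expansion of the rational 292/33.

Run the Euclidean algorithm on 292 and 33; the successive quotients are the partial quotients a_0, a_1, ... (each step inverts the fractional part left over by the previous one):
  292 = 8*33 + 28, so a_0 = 8.
  33 = 1*28 + 5, so a_1 = 1.
  28 = 5*5 + 3, so a_2 = 5.
  5 = 1*3 + 2, so a_3 = 1.
  3 = 1*2 + 1, so a_4 = 1.
  2 = 2*1 + 0, so a_5 = 2.
The remainder reaches 0 after 6 divisions, so the expansion has 6 partial quotients, read off in order.

[8; 1, 5, 1, 1, 2]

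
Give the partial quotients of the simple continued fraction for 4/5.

Run the Euclidean algorithm on 4 and 5; the successive quotients are the partial quotients a_0, a_1, ... (each step inverts the fractional part left over by the previous one):
  4 = 0*5 + 4, so a_0 = 0.
  5 = 1*4 + 1, so a_1 = 1.
  4 = 4*1 + 0, so a_2 = 4.
The remainder reaches 0 after 3 divisions, so the expansion has 3 partial quotients, read off in order.

[0; 1, 4]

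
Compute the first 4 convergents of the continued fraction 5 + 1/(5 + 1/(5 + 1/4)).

Using the convergent recurrence p_i = a_i*p_{i-1} + p_{i-2}, q_i = a_i*q_{i-1} + q_{i-2} with p_{-2}=0, p_{-1}=1, q_{-2}=1, q_{-1}=0:
  i=0: a_0=5, p_0 = 5*1 + 0 = 5, q_0 = 5*0 + 1 = 1.
  i=1: a_1=5, p_1 = 5*5 + 1 = 26, q_1 = 5*1 + 0 = 5.
  i=2: a_2=5, p_2 = 5*26 + 5 = 135, q_2 = 5*5 + 1 = 26.
  i=3: a_3=4, p_3 = 4*135 + 26 = 566, q_3 = 4*26 + 5 = 109.

5/1, 26/5, 135/26, 566/109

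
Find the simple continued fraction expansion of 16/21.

[0; 1, 3, 5]

Run the Euclidean algorithm on 16 and 21; the successive quotients are the partial quotients a_0, a_1, ... (each step inverts the fractional part left over by the previous one):
  16 = 0*21 + 16, so a_0 = 0.
  21 = 1*16 + 5, so a_1 = 1.
  16 = 3*5 + 1, so a_2 = 3.
  5 = 5*1 + 0, so a_3 = 5.
The remainder reaches 0 after 4 divisions, so the expansion has 4 partial quotients, read off in order.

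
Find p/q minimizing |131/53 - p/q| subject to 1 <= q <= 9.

Expand x = 131/53 as a continued fraction with the Euclidean algorithm:
  131 = 2*53 + 25, so a_0 = 2.
  53 = 2*25 + 3, so a_1 = 2.
  25 = 8*3 + 1, so a_2 = 8.
  3 = 3*1 + 0, so a_3 = 3.
so x = [2; 2, 8, 3].
Convergents (p_i = a_i*p_{i-1} + p_{i-2}, q_i = a_i*q_{i-1} + q_{i-2} with p_{-2}=0, p_{-1}=1, q_{-2}=1, q_{-1}=0), until the denominator exceeds 9:
  i=0: a_0=2, p_0 = 2*1 + 0 = 2, q_0 = 2*0 + 1 = 1.
  i=1: a_1=2, p_1 = 2*2 + 1 = 5, q_1 = 2*1 + 0 = 2.
  i=2: a_2=8, p_2 = 8*5 + 2 = 42, q_2 = 8*2 + 1 = 17.
q_2 = 17 > 9, so the last convergent with denominator <= 9 is p_1/q_1 = 5/2.
The closest fraction with denominator <= 9 is either p_1/q_1 or the intermediate fraction (k*p_1 + p_0)/(k*q_1 + q_0) with the largest k >= 1 whose denominator stays <= 9; these approach x as k grows, and every other convergent or intermediate fraction in range is farther away.
Largest k: floor((9 - q_0)/q_1) = floor((9 - 1)/2) = 4.
That gives (4*5 + 2)/(4*2 + 1) = 22/9.
Compare the errors: |x - 5/2| = |131*2 - 5*53|/(53*2) = 3/106, and |x - 22/9| = |131*9 - 22*53|/(53*9) = 13/477.
Cross-multiplying, 13*106 = 1378 < 1431 = 3*477, so 13/477 is smaller: the intermediate fraction 22/9 is closer to x than 5/2.

22/9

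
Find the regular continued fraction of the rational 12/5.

Run the Euclidean algorithm on 12 and 5; the successive quotients are the partial quotients a_0, a_1, ... (each step inverts the fractional part left over by the previous one):
  12 = 2*5 + 2, so a_0 = 2.
  5 = 2*2 + 1, so a_1 = 2.
  2 = 2*1 + 0, so a_2 = 2.
The remainder reaches 0 after 3 divisions, so the expansion has 3 partial quotients, read off in order.

[2; 2, 2]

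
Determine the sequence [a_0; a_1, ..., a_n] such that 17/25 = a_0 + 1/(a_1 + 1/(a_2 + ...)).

[0; 1, 2, 8]

Run the Euclidean algorithm on 17 and 25; the successive quotients are the partial quotients a_0, a_1, ... (each step inverts the fractional part left over by the previous one):
  17 = 0*25 + 17, so a_0 = 0.
  25 = 1*17 + 8, so a_1 = 1.
  17 = 2*8 + 1, so a_2 = 2.
  8 = 8*1 + 0, so a_3 = 8.
The remainder reaches 0 after 4 divisions, so the expansion has 4 partial quotients, read off in order.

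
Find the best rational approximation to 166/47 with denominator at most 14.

46/13

Expand x = 166/47 as a continued fraction with the Euclidean algorithm:
  166 = 3*47 + 25, so a_0 = 3.
  47 = 1*25 + 22, so a_1 = 1.
  25 = 1*22 + 3, so a_2 = 1.
  22 = 7*3 + 1, so a_3 = 7.
  3 = 3*1 + 0, so a_4 = 3.
so x = [3; 1, 1, 7, 3].
Convergents (p_i = a_i*p_{i-1} + p_{i-2}, q_i = a_i*q_{i-1} + q_{i-2} with p_{-2}=0, p_{-1}=1, q_{-2}=1, q_{-1}=0), until the denominator exceeds 14:
  i=0: a_0=3, p_0 = 3*1 + 0 = 3, q_0 = 3*0 + 1 = 1.
  i=1: a_1=1, p_1 = 1*3 + 1 = 4, q_1 = 1*1 + 0 = 1.
  i=2: a_2=1, p_2 = 1*4 + 3 = 7, q_2 = 1*1 + 1 = 2.
  i=3: a_3=7, p_3 = 7*7 + 4 = 53, q_3 = 7*2 + 1 = 15.
q_3 = 15 > 14, so the last convergent with denominator <= 14 is p_2/q_2 = 7/2.
The closest fraction with denominator <= 14 is either p_2/q_2 or the intermediate fraction (k*p_2 + p_1)/(k*q_2 + q_1) with the largest k >= 1 whose denominator stays <= 14; these approach x as k grows, and every other convergent or intermediate fraction in range is farther away.
Largest k: floor((14 - q_1)/q_2) = floor((14 - 1)/2) = 6.
That gives (6*7 + 4)/(6*2 + 1) = 46/13.
Compare the errors: |x - 7/2| = |166*2 - 7*47|/(47*2) = 3/94, and |x - 46/13| = |166*13 - 46*47|/(47*13) = 4/611.
Cross-multiplying, 4*94 = 376 < 1833 = 3*611, so 4/611 is smaller: the intermediate fraction 46/13 is closer to x than 7/2.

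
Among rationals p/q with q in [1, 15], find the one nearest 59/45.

Expand x = 59/45 as a continued fraction with the Euclidean algorithm:
  59 = 1*45 + 14, so a_0 = 1.
  45 = 3*14 + 3, so a_1 = 3.
  14 = 4*3 + 2, so a_2 = 4.
  3 = 1*2 + 1, so a_3 = 1.
  2 = 2*1 + 0, so a_4 = 2.
so x = [1; 3, 4, 1, 2].
Convergents (p_i = a_i*p_{i-1} + p_{i-2}, q_i = a_i*q_{i-1} + q_{i-2} with p_{-2}=0, p_{-1}=1, q_{-2}=1, q_{-1}=0), until the denominator exceeds 15:
  i=0: a_0=1, p_0 = 1*1 + 0 = 1, q_0 = 1*0 + 1 = 1.
  i=1: a_1=3, p_1 = 3*1 + 1 = 4, q_1 = 3*1 + 0 = 3.
  i=2: a_2=4, p_2 = 4*4 + 1 = 17, q_2 = 4*3 + 1 = 13.
  i=3: a_3=1, p_3 = 1*17 + 4 = 21, q_3 = 1*13 + 3 = 16.
q_3 = 16 > 15, so the last convergent with denominator <= 15 is p_2/q_2 = 17/13.
The closest fraction with denominator <= 15 is either p_2/q_2 or the intermediate fraction (k*p_2 + p_1)/(k*q_2 + q_1) with the largest k >= 1 whose denominator stays <= 15; these approach x as k grows, and every other convergent or intermediate fraction in range is farther away.
Largest k: floor((15 - q_1)/q_2) = floor((15 - 3)/13) = 0.
Since k = 0, no intermediate fraction beyond p_2/q_2 has denominator <= 15, so the convergent 17/13 is the closest (its error is |59*13 - 17*45|/(45*13) = 2/585).

17/13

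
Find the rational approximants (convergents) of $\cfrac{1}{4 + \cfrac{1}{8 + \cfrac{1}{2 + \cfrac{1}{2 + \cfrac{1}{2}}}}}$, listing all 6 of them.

0/1, 1/4, 8/33, 17/70, 42/173, 101/416

Using the convergent recurrence p_i = a_i*p_{i-1} + p_{i-2}, q_i = a_i*q_{i-1} + q_{i-2} with p_{-2}=0, p_{-1}=1, q_{-2}=1, q_{-1}=0:
  i=0: a_0=0, p_0 = 0*1 + 0 = 0, q_0 = 0*0 + 1 = 1.
  i=1: a_1=4, p_1 = 4*0 + 1 = 1, q_1 = 4*1 + 0 = 4.
  i=2: a_2=8, p_2 = 8*1 + 0 = 8, q_2 = 8*4 + 1 = 33.
  i=3: a_3=2, p_3 = 2*8 + 1 = 17, q_3 = 2*33 + 4 = 70.
  i=4: a_4=2, p_4 = 2*17 + 8 = 42, q_4 = 2*70 + 33 = 173.
  i=5: a_5=2, p_5 = 2*42 + 17 = 101, q_5 = 2*173 + 70 = 416.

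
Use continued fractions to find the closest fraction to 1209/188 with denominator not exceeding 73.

Expand x = 1209/188 as a continued fraction with the Euclidean algorithm:
  1209 = 6*188 + 81, so a_0 = 6.
  188 = 2*81 + 26, so a_1 = 2.
  81 = 3*26 + 3, so a_2 = 3.
  26 = 8*3 + 2, so a_3 = 8.
  3 = 1*2 + 1, so a_4 = 1.
  2 = 2*1 + 0, so a_5 = 2.
so x = [6; 2, 3, 8, 1, 2].
Convergents (p_i = a_i*p_{i-1} + p_{i-2}, q_i = a_i*q_{i-1} + q_{i-2} with p_{-2}=0, p_{-1}=1, q_{-2}=1, q_{-1}=0), until the denominator exceeds 73:
  i=0: a_0=6, p_0 = 6*1 + 0 = 6, q_0 = 6*0 + 1 = 1.
  i=1: a_1=2, p_1 = 2*6 + 1 = 13, q_1 = 2*1 + 0 = 2.
  i=2: a_2=3, p_2 = 3*13 + 6 = 45, q_2 = 3*2 + 1 = 7.
  i=3: a_3=8, p_3 = 8*45 + 13 = 373, q_3 = 8*7 + 2 = 58.
  i=4: a_4=1, p_4 = 1*373 + 45 = 418, q_4 = 1*58 + 7 = 65.
  i=5: a_5=2, p_5 = 2*418 + 373 = 1209, q_5 = 2*65 + 58 = 188.
q_5 = 188 > 73, so the last convergent with denominator <= 73 is p_4/q_4 = 418/65.
The closest fraction with denominator <= 73 is either p_4/q_4 or the intermediate fraction (k*p_4 + p_3)/(k*q_4 + q_3) with the largest k >= 1 whose denominator stays <= 73; these approach x as k grows, and every other convergent or intermediate fraction in range is farther away.
Largest k: floor((73 - q_3)/q_4) = floor((73 - 58)/65) = 0.
Since k = 0, no intermediate fraction beyond p_4/q_4 has denominator <= 73, so the convergent 418/65 is the closest (its error is |1209*65 - 418*188|/(188*65) = 1/12220).

418/65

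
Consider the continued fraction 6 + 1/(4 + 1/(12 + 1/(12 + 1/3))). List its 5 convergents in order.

6/1, 25/4, 306/49, 3697/592, 11397/1825

Using the convergent recurrence p_i = a_i*p_{i-1} + p_{i-2}, q_i = a_i*q_{i-1} + q_{i-2} with p_{-2}=0, p_{-1}=1, q_{-2}=1, q_{-1}=0:
  i=0: a_0=6, p_0 = 6*1 + 0 = 6, q_0 = 6*0 + 1 = 1.
  i=1: a_1=4, p_1 = 4*6 + 1 = 25, q_1 = 4*1 + 0 = 4.
  i=2: a_2=12, p_2 = 12*25 + 6 = 306, q_2 = 12*4 + 1 = 49.
  i=3: a_3=12, p_3 = 12*306 + 25 = 3697, q_3 = 12*49 + 4 = 592.
  i=4: a_4=3, p_4 = 3*3697 + 306 = 11397, q_4 = 3*592 + 49 = 1825.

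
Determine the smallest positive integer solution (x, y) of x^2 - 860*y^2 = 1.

(x, y) = (3871, 132)

First expand sqrt(860) as a continued fraction. With x_i = (sqrt(860) + m_i)/d_i and (m_0, d_0) = (0, 1): a_0 = floor(sqrt(860)) = 29, since 29^2 = 841 <= 860 < 900 = 30^2.
Iterate m_{i+1} = d_i*a_i - m_i, d_{i+1} = (860 - m_{i+1}^2)/d_i, a_{i+1} = floor((a_0 + m_{i+1})/d_{i+1}):
  m_1 = 1*29 - 0 = 29, d_1 = (860 - 29^2)/1 = 19/1 = 19, a_1 = floor((29 + 29)/19) = 3.
  m_2 = 19*3 - 29 = 28, d_2 = (860 - 28^2)/19 = 76/19 = 4, a_2 = floor((29 + 28)/4) = 14.
  m_3 = 4*14 - 28 = 28, d_3 = (860 - 28^2)/4 = 76/4 = 19, a_3 = floor((29 + 28)/19) = 3.
  m_4 = 19*3 - 28 = 29, d_4 = (860 - 29^2)/19 = 19/19 = 1, a_4 = floor((29 + 29)/1) = 58.
  m_5 = 1*58 - 29 = 29, d_5 = (860 - 29^2)/1 = 19/1 = 19: (m_5, d_5) = (m_1, d_1) = (29, 19), so from here the quotients repeat a_1, ..., a_4; the period length is 4.
So sqrt(860) = [29; (3, 14, 3, 58)] with period length k = 4.
k is even, so the fundamental solution of x^2 - 860y^2 = 1 is (p_{k-1}, q_{k-1}) = (p_3, q_3); compute convergents through index 3.
Convergents (p_i = a_i*p_{i-1} + p_{i-2}, q_i = a_i*q_{i-1} + q_{i-2} with p_{-2}=0, p_{-1}=1, q_{-2}=1, q_{-1}=0):
  i=0: a_0=29, p_0 = 29*1 + 0 = 29, q_0 = 29*0 + 1 = 1.
  i=1: a_1=3, p_1 = 3*29 + 1 = 88, q_1 = 3*1 + 0 = 3.
  i=2: a_2=14, p_2 = 14*88 + 29 = 1261, q_2 = 14*3 + 1 = 43.
  i=3: a_3=3, p_3 = 3*1261 + 88 = 3871, q_3 = 3*43 + 3 = 132.
Check: 3871^2 - 860*132^2 = 14984641 - 14984640 = 1, so (x, y) = (3871, 132) solves the equation, and by the theorem it is the least positive solution.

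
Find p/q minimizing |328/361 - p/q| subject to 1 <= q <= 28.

Expand x = 328/361 as a continued fraction with the Euclidean algorithm:
  328 = 0*361 + 328, so a_0 = 0.
  361 = 1*328 + 33, so a_1 = 1.
  328 = 9*33 + 31, so a_2 = 9.
  33 = 1*31 + 2, so a_3 = 1.
  31 = 15*2 + 1, so a_4 = 15.
  2 = 2*1 + 0, so a_5 = 2.
so x = [0; 1, 9, 1, 15, 2].
Convergents (p_i = a_i*p_{i-1} + p_{i-2}, q_i = a_i*q_{i-1} + q_{i-2} with p_{-2}=0, p_{-1}=1, q_{-2}=1, q_{-1}=0), until the denominator exceeds 28:
  i=0: a_0=0, p_0 = 0*1 + 0 = 0, q_0 = 0*0 + 1 = 1.
  i=1: a_1=1, p_1 = 1*0 + 1 = 1, q_1 = 1*1 + 0 = 1.
  i=2: a_2=9, p_2 = 9*1 + 0 = 9, q_2 = 9*1 + 1 = 10.
  i=3: a_3=1, p_3 = 1*9 + 1 = 10, q_3 = 1*10 + 1 = 11.
  i=4: a_4=15, p_4 = 15*10 + 9 = 159, q_4 = 15*11 + 10 = 175.
q_4 = 175 > 28, so the last convergent with denominator <= 28 is p_3/q_3 = 10/11.
The closest fraction with denominator <= 28 is either p_3/q_3 or the intermediate fraction (k*p_3 + p_2)/(k*q_3 + q_2) with the largest k >= 1 whose denominator stays <= 28; these approach x as k grows, and every other convergent or intermediate fraction in range is farther away.
Largest k: floor((28 - q_2)/q_3) = floor((28 - 10)/11) = 1.
That gives (1*10 + 9)/(1*11 + 10) = 19/21.
Compare the errors: |x - 10/11| = |328*11 - 10*361|/(361*11) = 2/3971, and |x - 19/21| = |328*21 - 19*361|/(361*21) = 29/7581.
Cross-multiplying, 2*7581 = 15162 < 115159 = 29*3971, so 2/3971 is smaller: the convergent 10/11 is closer to x than 19/21.

10/11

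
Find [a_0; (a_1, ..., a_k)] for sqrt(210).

[14; (2, 28)]

Write x_i = (sqrt(210) + m_i)/d_i with (m_0, d_0) = (0, 1). a_0 = floor(sqrt(210)) = 14, since 14^2 = 196 <= 210 < 225 = 15^2.
Iterate m_{i+1} = d_i*a_i - m_i, d_{i+1} = (210 - m_{i+1}^2)/d_i, a_{i+1} = floor((a_0 + m_{i+1})/d_{i+1}):
  m_1 = 1*14 - 0 = 14, d_1 = (210 - 14^2)/1 = 14/1 = 14, a_1 = floor((14 + 14)/14) = 2.
  m_2 = 14*2 - 14 = 14, d_2 = (210 - 14^2)/14 = 14/14 = 1, a_2 = floor((14 + 14)/1) = 28.
  m_3 = 1*28 - 14 = 14, d_3 = (210 - 14^2)/1 = 14/1 = 14: (m_3, d_3) = (m_1, d_1) = (14, 14), so from here the quotients repeat a_1, a_2; the period length is 2.
Hence the expansion of sqrt(210) is a_0 = 14 followed by the repeating block 2, 28 (period 2).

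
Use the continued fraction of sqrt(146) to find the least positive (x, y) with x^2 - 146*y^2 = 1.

(x, y) = (145, 12)

First expand sqrt(146) as a continued fraction. With x_i = (sqrt(146) + m_i)/d_i and (m_0, d_0) = (0, 1): a_0 = floor(sqrt(146)) = 12, since 12^2 = 144 <= 146 < 169 = 13^2.
Iterate m_{i+1} = d_i*a_i - m_i, d_{i+1} = (146 - m_{i+1}^2)/d_i, a_{i+1} = floor((a_0 + m_{i+1})/d_{i+1}):
  m_1 = 1*12 - 0 = 12, d_1 = (146 - 12^2)/1 = 2/1 = 2, a_1 = floor((12 + 12)/2) = 12.
  m_2 = 2*12 - 12 = 12, d_2 = (146 - 12^2)/2 = 2/2 = 1, a_2 = floor((12 + 12)/1) = 24.
  m_3 = 1*24 - 12 = 12, d_3 = (146 - 12^2)/1 = 2/1 = 2: (m_3, d_3) = (m_1, d_1) = (12, 2), so from here the quotients repeat a_1, a_2; the period length is 2.
So sqrt(146) = [12; (12, 24)] with period length k = 2.
k is even, so the fundamental solution of x^2 - 146y^2 = 1 is (p_{k-1}, q_{k-1}) = (p_1, q_1); compute convergents through index 1.
Convergents (p_i = a_i*p_{i-1} + p_{i-2}, q_i = a_i*q_{i-1} + q_{i-2} with p_{-2}=0, p_{-1}=1, q_{-2}=1, q_{-1}=0):
  i=0: a_0=12, p_0 = 12*1 + 0 = 12, q_0 = 12*0 + 1 = 1.
  i=1: a_1=12, p_1 = 12*12 + 1 = 145, q_1 = 12*1 + 0 = 12.
Check: 145^2 - 146*12^2 = 21025 - 21024 = 1, so (x, y) = (145, 12) solves the equation, and by the theorem it is the least positive solution.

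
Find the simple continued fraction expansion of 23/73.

Run the Euclidean algorithm on 23 and 73; the successive quotients are the partial quotients a_0, a_1, ... (each step inverts the fractional part left over by the previous one):
  23 = 0*73 + 23, so a_0 = 0.
  73 = 3*23 + 4, so a_1 = 3.
  23 = 5*4 + 3, so a_2 = 5.
  4 = 1*3 + 1, so a_3 = 1.
  3 = 3*1 + 0, so a_4 = 3.
The remainder reaches 0 after 5 divisions, so the expansion has 5 partial quotients, read off in order.

[0; 3, 5, 1, 3]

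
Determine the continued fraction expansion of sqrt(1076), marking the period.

[32; (1, 4, 16, 4, 1, 64)]

Write x_i = (sqrt(1076) + m_i)/d_i with (m_0, d_0) = (0, 1). a_0 = floor(sqrt(1076)) = 32, since 32^2 = 1024 <= 1076 < 1089 = 33^2.
Iterate m_{i+1} = d_i*a_i - m_i, d_{i+1} = (1076 - m_{i+1}^2)/d_i, a_{i+1} = floor((a_0 + m_{i+1})/d_{i+1}):
  m_1 = 1*32 - 0 = 32, d_1 = (1076 - 32^2)/1 = 52/1 = 52, a_1 = floor((32 + 32)/52) = 1.
  m_2 = 52*1 - 32 = 20, d_2 = (1076 - 20^2)/52 = 676/52 = 13, a_2 = floor((32 + 20)/13) = 4.
  m_3 = 13*4 - 20 = 32, d_3 = (1076 - 32^2)/13 = 52/13 = 4, a_3 = floor((32 + 32)/4) = 16.
  m_4 = 4*16 - 32 = 32, d_4 = (1076 - 32^2)/4 = 52/4 = 13, a_4 = floor((32 + 32)/13) = 4.
  m_5 = 13*4 - 32 = 20, d_5 = (1076 - 20^2)/13 = 676/13 = 52, a_5 = floor((32 + 20)/52) = 1.
  m_6 = 52*1 - 20 = 32, d_6 = (1076 - 32^2)/52 = 52/52 = 1, a_6 = floor((32 + 32)/1) = 64.
  m_7 = 1*64 - 32 = 32, d_7 = (1076 - 32^2)/1 = 52/1 = 52: (m_7, d_7) = (m_1, d_1) = (32, 52), so from here the quotients repeat a_1, ..., a_6; the period length is 6.
Hence the expansion of sqrt(1076) is a_0 = 32 followed by the repeating block 1, 4, 16, 4, 1, 64 (period 6).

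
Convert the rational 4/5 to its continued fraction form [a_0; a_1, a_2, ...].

Run the Euclidean algorithm on 4 and 5; the successive quotients are the partial quotients a_0, a_1, ... (each step inverts the fractional part left over by the previous one):
  4 = 0*5 + 4, so a_0 = 0.
  5 = 1*4 + 1, so a_1 = 1.
  4 = 4*1 + 0, so a_2 = 4.
The remainder reaches 0 after 3 divisions, so the expansion has 3 partial quotients, read off in order.

[0; 1, 4]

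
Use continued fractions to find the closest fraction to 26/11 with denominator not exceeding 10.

19/8

Expand x = 26/11 as a continued fraction with the Euclidean algorithm:
  26 = 2*11 + 4, so a_0 = 2.
  11 = 2*4 + 3, so a_1 = 2.
  4 = 1*3 + 1, so a_2 = 1.
  3 = 3*1 + 0, so a_3 = 3.
so x = [2; 2, 1, 3].
Convergents (p_i = a_i*p_{i-1} + p_{i-2}, q_i = a_i*q_{i-1} + q_{i-2} with p_{-2}=0, p_{-1}=1, q_{-2}=1, q_{-1}=0), until the denominator exceeds 10:
  i=0: a_0=2, p_0 = 2*1 + 0 = 2, q_0 = 2*0 + 1 = 1.
  i=1: a_1=2, p_1 = 2*2 + 1 = 5, q_1 = 2*1 + 0 = 2.
  i=2: a_2=1, p_2 = 1*5 + 2 = 7, q_2 = 1*2 + 1 = 3.
  i=3: a_3=3, p_3 = 3*7 + 5 = 26, q_3 = 3*3 + 2 = 11.
q_3 = 11 > 10, so the last convergent with denominator <= 10 is p_2/q_2 = 7/3.
The closest fraction with denominator <= 10 is either p_2/q_2 or the intermediate fraction (k*p_2 + p_1)/(k*q_2 + q_1) with the largest k >= 1 whose denominator stays <= 10; these approach x as k grows, and every other convergent or intermediate fraction in range is farther away.
Largest k: floor((10 - q_1)/q_2) = floor((10 - 2)/3) = 2.
That gives (2*7 + 5)/(2*3 + 2) = 19/8.
Compare the errors: |x - 7/3| = |26*3 - 7*11|/(11*3) = 1/33, and |x - 19/8| = |26*8 - 19*11|/(11*8) = 1/88.
Cross-multiplying, 1*33 = 33 < 88 = 1*88, so 1/88 is smaller: the intermediate fraction 19/8 is closer to x than 7/3.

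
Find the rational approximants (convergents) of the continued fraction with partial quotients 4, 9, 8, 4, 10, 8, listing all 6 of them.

4/1, 37/9, 300/73, 1237/301, 12670/3083, 102597/24965

Using the convergent recurrence p_i = a_i*p_{i-1} + p_{i-2}, q_i = a_i*q_{i-1} + q_{i-2} with p_{-2}=0, p_{-1}=1, q_{-2}=1, q_{-1}=0:
  i=0: a_0=4, p_0 = 4*1 + 0 = 4, q_0 = 4*0 + 1 = 1.
  i=1: a_1=9, p_1 = 9*4 + 1 = 37, q_1 = 9*1 + 0 = 9.
  i=2: a_2=8, p_2 = 8*37 + 4 = 300, q_2 = 8*9 + 1 = 73.
  i=3: a_3=4, p_3 = 4*300 + 37 = 1237, q_3 = 4*73 + 9 = 301.
  i=4: a_4=10, p_4 = 10*1237 + 300 = 12670, q_4 = 10*301 + 73 = 3083.
  i=5: a_5=8, p_5 = 8*12670 + 1237 = 102597, q_5 = 8*3083 + 301 = 24965.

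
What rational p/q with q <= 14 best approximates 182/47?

Expand x = 182/47 as a continued fraction with the Euclidean algorithm:
  182 = 3*47 + 41, so a_0 = 3.
  47 = 1*41 + 6, so a_1 = 1.
  41 = 6*6 + 5, so a_2 = 6.
  6 = 1*5 + 1, so a_3 = 1.
  5 = 5*1 + 0, so a_4 = 5.
so x = [3; 1, 6, 1, 5].
Convergents (p_i = a_i*p_{i-1} + p_{i-2}, q_i = a_i*q_{i-1} + q_{i-2} with p_{-2}=0, p_{-1}=1, q_{-2}=1, q_{-1}=0), until the denominator exceeds 14:
  i=0: a_0=3, p_0 = 3*1 + 0 = 3, q_0 = 3*0 + 1 = 1.
  i=1: a_1=1, p_1 = 1*3 + 1 = 4, q_1 = 1*1 + 0 = 1.
  i=2: a_2=6, p_2 = 6*4 + 3 = 27, q_2 = 6*1 + 1 = 7.
  i=3: a_3=1, p_3 = 1*27 + 4 = 31, q_3 = 1*7 + 1 = 8.
  i=4: a_4=5, p_4 = 5*31 + 27 = 182, q_4 = 5*8 + 7 = 47.
q_4 = 47 > 14, so the last convergent with denominator <= 14 is p_3/q_3 = 31/8.
The closest fraction with denominator <= 14 is either p_3/q_3 or the intermediate fraction (k*p_3 + p_2)/(k*q_3 + q_2) with the largest k >= 1 whose denominator stays <= 14; these approach x as k grows, and every other convergent or intermediate fraction in range is farther away.
Largest k: floor((14 - q_2)/q_3) = floor((14 - 7)/8) = 0.
Since k = 0, no intermediate fraction beyond p_3/q_3 has denominator <= 14, so the convergent 31/8 is the closest (its error is |182*8 - 31*47|/(47*8) = 1/376).

31/8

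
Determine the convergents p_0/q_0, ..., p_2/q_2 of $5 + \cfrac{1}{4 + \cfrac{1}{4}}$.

Using the convergent recurrence p_i = a_i*p_{i-1} + p_{i-2}, q_i = a_i*q_{i-1} + q_{i-2} with p_{-2}=0, p_{-1}=1, q_{-2}=1, q_{-1}=0:
  i=0: a_0=5, p_0 = 5*1 + 0 = 5, q_0 = 5*0 + 1 = 1.
  i=1: a_1=4, p_1 = 4*5 + 1 = 21, q_1 = 4*1 + 0 = 4.
  i=2: a_2=4, p_2 = 4*21 + 5 = 89, q_2 = 4*4 + 1 = 17.

5/1, 21/4, 89/17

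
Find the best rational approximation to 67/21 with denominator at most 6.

Expand x = 67/21 as a continued fraction with the Euclidean algorithm:
  67 = 3*21 + 4, so a_0 = 3.
  21 = 5*4 + 1, so a_1 = 5.
  4 = 4*1 + 0, so a_2 = 4.
so x = [3; 5, 4].
Convergents (p_i = a_i*p_{i-1} + p_{i-2}, q_i = a_i*q_{i-1} + q_{i-2} with p_{-2}=0, p_{-1}=1, q_{-2}=1, q_{-1}=0), until the denominator exceeds 6:
  i=0: a_0=3, p_0 = 3*1 + 0 = 3, q_0 = 3*0 + 1 = 1.
  i=1: a_1=5, p_1 = 5*3 + 1 = 16, q_1 = 5*1 + 0 = 5.
  i=2: a_2=4, p_2 = 4*16 + 3 = 67, q_2 = 4*5 + 1 = 21.
q_2 = 21 > 6, so the last convergent with denominator <= 6 is p_1/q_1 = 16/5.
The closest fraction with denominator <= 6 is either p_1/q_1 or the intermediate fraction (k*p_1 + p_0)/(k*q_1 + q_0) with the largest k >= 1 whose denominator stays <= 6; these approach x as k grows, and every other convergent or intermediate fraction in range is farther away.
Largest k: floor((6 - q_0)/q_1) = floor((6 - 1)/5) = 1.
That gives (1*16 + 3)/(1*5 + 1) = 19/6.
Compare the errors: |x - 16/5| = |67*5 - 16*21|/(21*5) = 1/105, and |x - 19/6| = |67*6 - 19*21|/(21*6) = 3/126.
Cross-multiplying, 1*126 = 126 < 315 = 3*105, so 1/105 is smaller: the convergent 16/5 is closer to x than 19/6.

16/5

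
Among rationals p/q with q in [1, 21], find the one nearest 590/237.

5/2

Expand x = 590/237 as a continued fraction with the Euclidean algorithm:
  590 = 2*237 + 116, so a_0 = 2.
  237 = 2*116 + 5, so a_1 = 2.
  116 = 23*5 + 1, so a_2 = 23.
  5 = 5*1 + 0, so a_3 = 5.
so x = [2; 2, 23, 5].
Convergents (p_i = a_i*p_{i-1} + p_{i-2}, q_i = a_i*q_{i-1} + q_{i-2} with p_{-2}=0, p_{-1}=1, q_{-2}=1, q_{-1}=0), until the denominator exceeds 21:
  i=0: a_0=2, p_0 = 2*1 + 0 = 2, q_0 = 2*0 + 1 = 1.
  i=1: a_1=2, p_1 = 2*2 + 1 = 5, q_1 = 2*1 + 0 = 2.
  i=2: a_2=23, p_2 = 23*5 + 2 = 117, q_2 = 23*2 + 1 = 47.
q_2 = 47 > 21, so the last convergent with denominator <= 21 is p_1/q_1 = 5/2.
The closest fraction with denominator <= 21 is either p_1/q_1 or the intermediate fraction (k*p_1 + p_0)/(k*q_1 + q_0) with the largest k >= 1 whose denominator stays <= 21; these approach x as k grows, and every other convergent or intermediate fraction in range is farther away.
Largest k: floor((21 - q_0)/q_1) = floor((21 - 1)/2) = 10.
That gives (10*5 + 2)/(10*2 + 1) = 52/21.
Compare the errors: |x - 5/2| = |590*2 - 5*237|/(237*2) = 5/474, and |x - 52/21| = |590*21 - 52*237|/(237*21) = 66/4977.
Cross-multiplying, 5*4977 = 24885 < 31284 = 66*474, so 5/474 is smaller: the convergent 5/2 is closer to x than 52/21.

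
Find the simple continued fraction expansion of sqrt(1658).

Write x_i = (sqrt(1658) + m_i)/d_i with (m_0, d_0) = (0, 1). a_0 = floor(sqrt(1658)) = 40, since 40^2 = 1600 <= 1658 < 1681 = 41^2.
Iterate m_{i+1} = d_i*a_i - m_i, d_{i+1} = (1658 - m_{i+1}^2)/d_i, a_{i+1} = floor((a_0 + m_{i+1})/d_{i+1}):
  m_1 = 1*40 - 0 = 40, d_1 = (1658 - 40^2)/1 = 58/1 = 58, a_1 = floor((40 + 40)/58) = 1.
  m_2 = 58*1 - 40 = 18, d_2 = (1658 - 18^2)/58 = 1334/58 = 23, a_2 = floor((40 + 18)/23) = 2.
  m_3 = 23*2 - 18 = 28, d_3 = (1658 - 28^2)/23 = 874/23 = 38, a_3 = floor((40 + 28)/38) = 1.
  m_4 = 38*1 - 28 = 10, d_4 = (1658 - 10^2)/38 = 1558/38 = 41, a_4 = floor((40 + 10)/41) = 1.
  m_5 = 41*1 - 10 = 31, d_5 = (1658 - 31^2)/41 = 697/41 = 17, a_5 = floor((40 + 31)/17) = 4.
  m_6 = 17*4 - 31 = 37, d_6 = (1658 - 37^2)/17 = 289/17 = 17, a_6 = floor((40 + 37)/17) = 4.
  m_7 = 17*4 - 37 = 31, d_7 = (1658 - 31^2)/17 = 697/17 = 41, a_7 = floor((40 + 31)/41) = 1.
  m_8 = 41*1 - 31 = 10, d_8 = (1658 - 10^2)/41 = 1558/41 = 38, a_8 = floor((40 + 10)/38) = 1.
  m_9 = 38*1 - 10 = 28, d_9 = (1658 - 28^2)/38 = 874/38 = 23, a_9 = floor((40 + 28)/23) = 2.
  m_10 = 23*2 - 28 = 18, d_10 = (1658 - 18^2)/23 = 1334/23 = 58, a_10 = floor((40 + 18)/58) = 1.
  m_11 = 58*1 - 18 = 40, d_11 = (1658 - 40^2)/58 = 58/58 = 1, a_11 = floor((40 + 40)/1) = 80.
  m_12 = 1*80 - 40 = 40, d_12 = (1658 - 40^2)/1 = 58/1 = 58: (m_12, d_12) = (m_1, d_1) = (40, 58), so from here the quotients repeat a_1, ..., a_11; the period length is 11.
Hence the expansion of sqrt(1658) is a_0 = 40 followed by the repeating block 1, 2, 1, 1, 4, 4, 1, 1, 2, 1, 80 (period 11).

[40; (1, 2, 1, 1, 4, 4, 1, 1, 2, 1, 80)]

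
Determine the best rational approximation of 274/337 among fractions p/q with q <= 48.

Expand x = 274/337 as a continued fraction with the Euclidean algorithm:
  274 = 0*337 + 274, so a_0 = 0.
  337 = 1*274 + 63, so a_1 = 1.
  274 = 4*63 + 22, so a_2 = 4.
  63 = 2*22 + 19, so a_3 = 2.
  22 = 1*19 + 3, so a_4 = 1.
  19 = 6*3 + 1, so a_5 = 6.
  3 = 3*1 + 0, so a_6 = 3.
so x = [0; 1, 4, 2, 1, 6, 3].
Convergents (p_i = a_i*p_{i-1} + p_{i-2}, q_i = a_i*q_{i-1} + q_{i-2} with p_{-2}=0, p_{-1}=1, q_{-2}=1, q_{-1}=0), until the denominator exceeds 48:
  i=0: a_0=0, p_0 = 0*1 + 0 = 0, q_0 = 0*0 + 1 = 1.
  i=1: a_1=1, p_1 = 1*0 + 1 = 1, q_1 = 1*1 + 0 = 1.
  i=2: a_2=4, p_2 = 4*1 + 0 = 4, q_2 = 4*1 + 1 = 5.
  i=3: a_3=2, p_3 = 2*4 + 1 = 9, q_3 = 2*5 + 1 = 11.
  i=4: a_4=1, p_4 = 1*9 + 4 = 13, q_4 = 1*11 + 5 = 16.
  i=5: a_5=6, p_5 = 6*13 + 9 = 87, q_5 = 6*16 + 11 = 107.
q_5 = 107 > 48, so the last convergent with denominator <= 48 is p_4/q_4 = 13/16.
The closest fraction with denominator <= 48 is either p_4/q_4 or the intermediate fraction (k*p_4 + p_3)/(k*q_4 + q_3) with the largest k >= 1 whose denominator stays <= 48; these approach x as k grows, and every other convergent or intermediate fraction in range is farther away.
Largest k: floor((48 - q_3)/q_4) = floor((48 - 11)/16) = 2.
That gives (2*13 + 9)/(2*16 + 11) = 35/43.
Compare the errors: |x - 13/16| = |274*16 - 13*337|/(337*16) = 3/5392, and |x - 35/43| = |274*43 - 35*337|/(337*43) = 13/14491.
Cross-multiplying, 3*14491 = 43473 < 70096 = 13*5392, so 3/5392 is smaller: the convergent 13/16 is closer to x than 35/43.

13/16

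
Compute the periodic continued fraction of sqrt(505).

[22; (2, 8, 2, 44)]

Write x_i = (sqrt(505) + m_i)/d_i with (m_0, d_0) = (0, 1). a_0 = floor(sqrt(505)) = 22, since 22^2 = 484 <= 505 < 529 = 23^2.
Iterate m_{i+1} = d_i*a_i - m_i, d_{i+1} = (505 - m_{i+1}^2)/d_i, a_{i+1} = floor((a_0 + m_{i+1})/d_{i+1}):
  m_1 = 1*22 - 0 = 22, d_1 = (505 - 22^2)/1 = 21/1 = 21, a_1 = floor((22 + 22)/21) = 2.
  m_2 = 21*2 - 22 = 20, d_2 = (505 - 20^2)/21 = 105/21 = 5, a_2 = floor((22 + 20)/5) = 8.
  m_3 = 5*8 - 20 = 20, d_3 = (505 - 20^2)/5 = 105/5 = 21, a_3 = floor((22 + 20)/21) = 2.
  m_4 = 21*2 - 20 = 22, d_4 = (505 - 22^2)/21 = 21/21 = 1, a_4 = floor((22 + 22)/1) = 44.
  m_5 = 1*44 - 22 = 22, d_5 = (505 - 22^2)/1 = 21/1 = 21: (m_5, d_5) = (m_1, d_1) = (22, 21), so from here the quotients repeat a_1, ..., a_4; the period length is 4.
Hence the expansion of sqrt(505) is a_0 = 22 followed by the repeating block 2, 8, 2, 44 (period 4).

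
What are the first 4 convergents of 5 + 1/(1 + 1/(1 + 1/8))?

5/1, 6/1, 11/2, 94/17

Using the convergent recurrence p_i = a_i*p_{i-1} + p_{i-2}, q_i = a_i*q_{i-1} + q_{i-2} with p_{-2}=0, p_{-1}=1, q_{-2}=1, q_{-1}=0:
  i=0: a_0=5, p_0 = 5*1 + 0 = 5, q_0 = 5*0 + 1 = 1.
  i=1: a_1=1, p_1 = 1*5 + 1 = 6, q_1 = 1*1 + 0 = 1.
  i=2: a_2=1, p_2 = 1*6 + 5 = 11, q_2 = 1*1 + 1 = 2.
  i=3: a_3=8, p_3 = 8*11 + 6 = 94, q_3 = 8*2 + 1 = 17.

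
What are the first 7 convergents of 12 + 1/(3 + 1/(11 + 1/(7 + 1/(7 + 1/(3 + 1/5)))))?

12/1, 37/3, 419/34, 2970/241, 21209/1721, 66597/5404, 354194/28741

Using the convergent recurrence p_i = a_i*p_{i-1} + p_{i-2}, q_i = a_i*q_{i-1} + q_{i-2} with p_{-2}=0, p_{-1}=1, q_{-2}=1, q_{-1}=0:
  i=0: a_0=12, p_0 = 12*1 + 0 = 12, q_0 = 12*0 + 1 = 1.
  i=1: a_1=3, p_1 = 3*12 + 1 = 37, q_1 = 3*1 + 0 = 3.
  i=2: a_2=11, p_2 = 11*37 + 12 = 419, q_2 = 11*3 + 1 = 34.
  i=3: a_3=7, p_3 = 7*419 + 37 = 2970, q_3 = 7*34 + 3 = 241.
  i=4: a_4=7, p_4 = 7*2970 + 419 = 21209, q_4 = 7*241 + 34 = 1721.
  i=5: a_5=3, p_5 = 3*21209 + 2970 = 66597, q_5 = 3*1721 + 241 = 5404.
  i=6: a_6=5, p_6 = 5*66597 + 21209 = 354194, q_6 = 5*5404 + 1721 = 28741.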